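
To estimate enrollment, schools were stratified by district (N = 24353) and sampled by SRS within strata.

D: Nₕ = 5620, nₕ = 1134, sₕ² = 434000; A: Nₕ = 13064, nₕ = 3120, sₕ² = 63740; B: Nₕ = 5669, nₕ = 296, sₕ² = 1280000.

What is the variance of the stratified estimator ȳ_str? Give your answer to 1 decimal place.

Var(ȳ_str) = Σₕ Wₕ²(1 − fₕ)sₕ²/nₕ with Wₕ = Nₕ/N, N = 24353.
D: Wₕ = 0.23077239; term = 0.23077239²·(1 − 0.20177936)·434000/1134 = 16.269242.
A: Wₕ = 0.53644315; term = 0.53644315²·(1 − 0.23882425)·63740/3120 = 4.4749668.
B: Wₕ = 0.23278446; term = 0.23278446²·(1 − 0.05221379)·1280000/296 = 222.09389.
Sum = 242.8381.

242.8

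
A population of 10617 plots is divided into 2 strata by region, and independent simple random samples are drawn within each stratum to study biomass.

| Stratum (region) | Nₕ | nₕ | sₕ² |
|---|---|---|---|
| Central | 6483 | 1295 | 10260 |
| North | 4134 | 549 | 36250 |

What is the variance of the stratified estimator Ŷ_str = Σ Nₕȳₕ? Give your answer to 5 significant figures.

1.2451 × 10^9

Var(Ŷ_str) = Σₕ Nₕ²(1 − fₕ)sₕ²/nₕ.
Central: 6483²·(1 − 1295/6483)·10260/1295 = 2.6647323 × 10^8.
North: 4134²·(1 − 549/4134)·36250/549 = 9.7857766 × 10^8.
Sum = 1.2450509 × 10^9.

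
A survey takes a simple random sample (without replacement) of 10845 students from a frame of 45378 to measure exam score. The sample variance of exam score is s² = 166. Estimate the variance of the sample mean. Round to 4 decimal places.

0.0116

Under SRS without replacement, Var(ȳ) = (1 − f)·s²/n with f = n/N = 10845/45378 = 0.23899246.
Var(ȳ) = (1 − 0.23899246)·166/10845 = 0.76100754·0.015306593 = 0.011648433.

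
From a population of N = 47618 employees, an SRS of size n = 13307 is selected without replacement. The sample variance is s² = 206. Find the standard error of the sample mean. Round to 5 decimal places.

Under SRS without replacement, Var(ȳ) = (1 − f)·s²/n with f = n/N = 13307/47618 = 0.27945315.
Var(ȳ) = (1 − 0.27945315)·206/13307 = 0.72054685·0.015480574 = 0.011154479.
SE(ȳ) = √(0.011154479) = 0.10561.

0.10561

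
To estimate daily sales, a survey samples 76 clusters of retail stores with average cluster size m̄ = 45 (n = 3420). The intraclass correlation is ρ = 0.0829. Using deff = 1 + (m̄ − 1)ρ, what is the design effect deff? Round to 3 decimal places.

deff = 1 + (45 − 1)·0.0829 = 1 + 3.6476 = 4.6476.

4.648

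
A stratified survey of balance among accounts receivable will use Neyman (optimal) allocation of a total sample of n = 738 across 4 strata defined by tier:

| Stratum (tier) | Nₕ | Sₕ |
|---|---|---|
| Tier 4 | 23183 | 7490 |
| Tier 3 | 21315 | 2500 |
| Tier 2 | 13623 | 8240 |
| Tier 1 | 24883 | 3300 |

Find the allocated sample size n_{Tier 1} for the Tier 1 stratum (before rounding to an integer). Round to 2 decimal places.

143.84

Neyman allocation: nₕ = n·NₕSₕ / Σⱼ NⱼSⱼ.
Σ NⱼSⱼ = 23183·7490 + 21315·2500 + 13623·8240 + 24883·3300 = 4.2129559 × 10^8.
n_{Tier 1} = 738·24883·3300 / (4.2129559 × 10^8) = 143.84.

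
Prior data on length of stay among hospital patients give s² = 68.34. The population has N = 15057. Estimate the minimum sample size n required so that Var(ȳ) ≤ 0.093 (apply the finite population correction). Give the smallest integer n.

701

Without fpc, n₀ = s²/D = 68.34/0.093 = 734.8387.
With fpc, (1 − n/N)·s²/n ≤ D requires n ≥ n₀/(1 + n₀/N) = 734.8387/(1 + 734.8387/15057) = 700.6446.
Rounding up, n = 701.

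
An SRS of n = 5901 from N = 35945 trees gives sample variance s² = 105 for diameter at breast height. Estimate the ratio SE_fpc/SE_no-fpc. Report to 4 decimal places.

0.9142

f = n/N = 5901/35945 = 0.16416748.
SE_no-fpc = √(s²/n) = 0.13339263; SE_fpc = √((1−f)s²/n) = 0.12195272.
Ratio = √(1−f) = 0.91423877.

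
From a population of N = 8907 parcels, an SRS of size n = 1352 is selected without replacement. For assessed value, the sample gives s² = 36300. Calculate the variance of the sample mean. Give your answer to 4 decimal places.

22.7737

Under SRS without replacement, Var(ȳ) = (1 − f)·s²/n with f = n/N = 1352/8907 = 0.15179073.
Var(ȳ) = (1 − 0.15179073)·36300/1352 = 0.84820927·26.849112 = 22.773666.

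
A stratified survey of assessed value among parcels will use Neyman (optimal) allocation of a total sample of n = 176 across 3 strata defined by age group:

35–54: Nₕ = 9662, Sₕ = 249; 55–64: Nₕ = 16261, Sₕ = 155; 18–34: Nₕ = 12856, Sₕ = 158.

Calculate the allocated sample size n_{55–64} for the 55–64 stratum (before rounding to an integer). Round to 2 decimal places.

63.76

Neyman allocation: nₕ = n·NₕSₕ / Σⱼ NⱼSⱼ.
Σ NⱼSⱼ = 9662·249 + 16261·155 + 12856·158 = 6.957541 × 10^6.
n_{55–64} = 176·16261·155 / (6.957541 × 10^6) = 63.76.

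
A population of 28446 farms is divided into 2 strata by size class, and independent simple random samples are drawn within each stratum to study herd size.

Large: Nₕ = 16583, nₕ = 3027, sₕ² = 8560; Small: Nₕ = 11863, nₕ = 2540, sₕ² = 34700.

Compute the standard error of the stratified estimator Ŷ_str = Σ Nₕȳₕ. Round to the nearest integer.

46332

Var(Ŷ_str) = Σₕ Nₕ²(1 − fₕ)sₕ²/nₕ.
Large: 16583²·(1 − 3027/16583)·8560/3027 = 6.3570555 × 10^8.
Small: 11863²·(1 − 2540/11863)·34700/2540 = 1.5109357 × 10^9.
Sum = 2.1466413 × 10^9.
SE = √(2.1466413 × 10^9) = 46332.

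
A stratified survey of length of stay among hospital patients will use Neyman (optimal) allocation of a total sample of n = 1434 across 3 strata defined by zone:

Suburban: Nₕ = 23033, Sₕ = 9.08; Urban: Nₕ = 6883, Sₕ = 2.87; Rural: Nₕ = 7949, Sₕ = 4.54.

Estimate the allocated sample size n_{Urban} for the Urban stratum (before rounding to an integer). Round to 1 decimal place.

106.9

Neyman allocation: nₕ = n·NₕSₕ / Σⱼ NⱼSⱼ.
Σ NⱼSⱼ = 23033·9.08 + 6883·2.87 + 7949·4.54 = 264982.31.
n_{Urban} = 1434·6883·2.87 / 264982.31 = 106.9.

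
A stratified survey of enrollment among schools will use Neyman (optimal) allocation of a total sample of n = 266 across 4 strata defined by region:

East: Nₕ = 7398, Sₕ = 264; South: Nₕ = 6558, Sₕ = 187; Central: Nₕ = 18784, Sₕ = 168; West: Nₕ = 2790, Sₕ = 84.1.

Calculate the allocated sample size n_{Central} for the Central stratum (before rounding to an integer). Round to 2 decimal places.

127.77

Neyman allocation: nₕ = n·NₕSₕ / Σⱼ NⱼSⱼ.
Σ NⱼSⱼ = 7398·264 + 6558·187 + 18784·168 + 2790·84.1 = 6.569769 × 10^6.
n_{Central} = 266·18784·168 / (6.569769 × 10^6) = 127.77.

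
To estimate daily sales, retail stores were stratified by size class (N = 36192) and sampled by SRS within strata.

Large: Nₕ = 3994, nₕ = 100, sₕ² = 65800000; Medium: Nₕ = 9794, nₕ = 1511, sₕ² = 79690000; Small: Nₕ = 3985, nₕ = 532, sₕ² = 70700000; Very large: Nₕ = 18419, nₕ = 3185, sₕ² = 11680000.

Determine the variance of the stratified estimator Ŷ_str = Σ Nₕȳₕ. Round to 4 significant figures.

1.737 × 10^13

Var(Ŷ_str) = Σₕ Nₕ²(1 − fₕ)sₕ²/nₕ.
Large: 3994²·(1 − 100/3994)·65800000/100 = 1.0233634 × 10^13.
Medium: 9794²·(1 − 1511/9794)·79690000/1511 = 4.2784565 × 10^12.
Small: 3985²·(1 − 532/3985)·70700000/532 = 1.8286588 × 10^12.
Very large: 18419²·(1 − 3185/18419)·11680000/3185 = 1.0289953 × 10^12.
Sum = 1.7369745 × 10^13.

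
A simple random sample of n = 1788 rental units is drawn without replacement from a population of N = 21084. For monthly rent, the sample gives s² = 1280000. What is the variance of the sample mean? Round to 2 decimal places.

Under SRS without replacement, Var(ȳ) = (1 − f)·s²/n with f = n/N = 1788/21084 = 0.08480364.
Var(ȳ) = (1 − 0.08480364)·1280000/1788 = 0.91519636·715.88367 = 655.17413.

655.17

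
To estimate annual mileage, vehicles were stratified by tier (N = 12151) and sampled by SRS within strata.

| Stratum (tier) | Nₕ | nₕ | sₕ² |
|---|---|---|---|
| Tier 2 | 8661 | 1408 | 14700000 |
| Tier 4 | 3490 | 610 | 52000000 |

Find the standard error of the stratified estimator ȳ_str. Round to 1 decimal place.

101.2

Var(ȳ_str) = Σₕ Wₕ²(1 − fₕ)sₕ²/nₕ with Wₕ = Nₕ/N, N = 12151.
Tier 2: Wₕ = 0.71278084; term = 0.71278084²·(1 − 0.16256783)·14700000/1408 = 4441.9775.
Tier 4: Wₕ = 0.28721916; term = 0.28721916²·(1 − 0.17478510)·52000000/610 = 5803.1979.
Sum = 10245.175.
SE = √(10245.175) = 101.2.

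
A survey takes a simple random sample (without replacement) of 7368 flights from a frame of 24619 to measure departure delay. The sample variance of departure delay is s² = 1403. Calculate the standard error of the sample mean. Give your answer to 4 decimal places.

0.3653

Under SRS without replacement, Var(ȳ) = (1 − f)·s²/n with f = n/N = 7368/24619 = 0.29928104.
Var(ȳ) = (1 − 0.29928104)·1403/7368 = 0.70071896·0.19041802 = 0.13342952.
SE(ȳ) = √(0.13342952) = 0.3653.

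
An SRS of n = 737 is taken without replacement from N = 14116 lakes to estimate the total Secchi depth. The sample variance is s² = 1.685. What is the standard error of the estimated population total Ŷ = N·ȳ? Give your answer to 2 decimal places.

657.10

Var(Ŷ) = N²·Var(ȳ) = N²·(1 − n/N)·s²/n.
f = 737/14116 = 0.05221026; Var(ȳ) = 0.94778974·1.685/737 = 0.0021669277.
Var(Ŷ) = 14116² · 0.0021669277 = 431785.17.
SE(Ŷ) = √(431785.17) = 657.10.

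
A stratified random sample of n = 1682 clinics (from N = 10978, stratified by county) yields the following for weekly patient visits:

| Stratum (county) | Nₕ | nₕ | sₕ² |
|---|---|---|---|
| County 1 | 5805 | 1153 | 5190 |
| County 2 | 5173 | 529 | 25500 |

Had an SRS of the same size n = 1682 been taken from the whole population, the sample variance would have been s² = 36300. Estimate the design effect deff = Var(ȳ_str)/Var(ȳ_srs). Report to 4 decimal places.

Var(ȳ_str) = Σ Wₕ²(1−fₕ)sₕ²/nₕ with Wₕ = Nₕ/10978:
  County 1: (5805/10978)²·(1−1153/5805)·5190/1153 = 1.0086338
  County 2: (5173/10978)²·(1−529/5173)·25500/529 = 9.6088795
  → Var(ȳ_str) = 10.617513.
Var(ȳ_srs) = (1 − 1682/10978)·36300/1682 = 18.274837.
deff = 10.617513 / 18.274837 = 0.5810.

0.5810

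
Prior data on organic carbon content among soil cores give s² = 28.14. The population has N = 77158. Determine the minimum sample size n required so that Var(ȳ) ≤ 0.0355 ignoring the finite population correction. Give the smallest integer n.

Without fpc, n₀ = s²/D = 28.14/0.0355 = 792.6761.
Rounding up, n = 793.

793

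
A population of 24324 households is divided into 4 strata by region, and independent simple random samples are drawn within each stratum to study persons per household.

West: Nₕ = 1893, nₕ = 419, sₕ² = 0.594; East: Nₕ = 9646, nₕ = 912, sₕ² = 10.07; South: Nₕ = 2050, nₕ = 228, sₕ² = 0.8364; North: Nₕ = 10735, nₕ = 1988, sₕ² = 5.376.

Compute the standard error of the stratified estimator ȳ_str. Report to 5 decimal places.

0.04507

Var(ȳ_str) = Σₕ Wₕ²(1 − fₕ)sₕ²/nₕ with Wₕ = Nₕ/N, N = 24324.
West: Wₕ = 0.07782437; term = 0.07782437²·(1 − 0.22134179)·0.594/419 = 6.6857561 × 10^-6.
East: Wₕ = 0.39656307; term = 0.39656307²·(1 − 0.09454696)·10.07/912 = 0.0015722626.
South: Wₕ = 0.08427890; term = 0.08427890²·(1 − 0.11121951)·0.8364/228 = 2.3158553 × 10^-5.
North: Wₕ = 0.44133366; term = 0.44133366²·(1 − 0.18518864)·5.376/1988 = 4.2917465 × 10^-4.
Sum = 0.0020312816.
SE = √(0.0020312816) = 0.04507.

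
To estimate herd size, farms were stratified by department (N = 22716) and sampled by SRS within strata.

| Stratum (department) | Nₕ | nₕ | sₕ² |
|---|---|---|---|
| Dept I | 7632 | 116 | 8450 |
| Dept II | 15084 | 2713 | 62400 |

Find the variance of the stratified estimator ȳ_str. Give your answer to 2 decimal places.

16.42

Var(ȳ_str) = Σₕ Wₕ²(1 − fₕ)sₕ²/nₕ with Wₕ = Nₕ/N, N = 22716.
Dept I: Wₕ = 0.33597464; term = 0.33597464²·(1 − 0.01519916)·8450/116 = 8.0976711.
Dept II: Wₕ = 0.66402536; term = 0.66402536²·(1 − 0.17985945)·62400/2713 = 8.3174923.
Sum = 16.415163.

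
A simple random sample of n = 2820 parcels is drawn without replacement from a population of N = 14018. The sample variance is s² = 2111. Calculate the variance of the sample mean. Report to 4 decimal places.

0.5980

Under SRS without replacement, Var(ȳ) = (1 − f)·s²/n with f = n/N = 2820/14018 = 0.20116992.
Var(ȳ) = (1 − 0.20116992)·2111/2820 = 0.79883008·0.74858156 = 0.59798946.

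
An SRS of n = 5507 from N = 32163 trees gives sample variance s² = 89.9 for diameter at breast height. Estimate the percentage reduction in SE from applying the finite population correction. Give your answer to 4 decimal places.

8.9627

f = n/N = 5507/32163 = 0.17122159.
SE_no-fpc = √(s²/n) = 0.12776806; SE_fpc = √((1−f)s²/n) = 0.11631655.
Ratio = √(1−f) = 0.91037268. Reduction = 100·(1 − 0.91037268) = 8.9627%.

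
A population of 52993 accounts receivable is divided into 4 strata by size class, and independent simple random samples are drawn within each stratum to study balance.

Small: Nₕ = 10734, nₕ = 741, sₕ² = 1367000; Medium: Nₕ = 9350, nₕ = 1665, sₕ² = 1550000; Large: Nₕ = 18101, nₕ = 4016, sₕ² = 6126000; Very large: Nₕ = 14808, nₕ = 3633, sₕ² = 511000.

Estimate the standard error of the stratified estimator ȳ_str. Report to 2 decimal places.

Var(ȳ_str) = Σₕ Wₕ²(1 − fₕ)sₕ²/nₕ with Wₕ = Nₕ/N, N = 52993.
Small: Wₕ = 0.20255505; term = 0.20255505²·(1 − 0.06903298)·1367000/741 = 70.464565.
Medium: Wₕ = 0.17643840; term = 0.17643840²·(1 − 0.17807487)·1550000/1665 = 23.81968.
Large: Wₕ = 0.34157342; term = 0.34157342²·(1 − 0.22186620)·6126000/4016 = 138.48594.
Very large: Wₕ = 0.27943313; term = 0.27943313²·(1 − 0.24534036)·511000/3633 = 8.2882421.
Sum = 241.05843.
SE = √(241.05843) = 15.53.

15.53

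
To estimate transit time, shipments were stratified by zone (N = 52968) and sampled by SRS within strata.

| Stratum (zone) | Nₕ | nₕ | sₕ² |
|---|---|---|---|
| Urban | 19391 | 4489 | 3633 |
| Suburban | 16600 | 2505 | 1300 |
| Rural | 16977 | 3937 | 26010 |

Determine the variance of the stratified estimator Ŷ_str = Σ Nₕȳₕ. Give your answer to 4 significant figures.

1.818 × 10^9

Var(Ŷ_str) = Σₕ Nₕ²(1 − fₕ)sₕ²/nₕ.
Urban: 19391²·(1 − 4489/19391)·3633/4489 = 2.3386248 × 10^8.
Suburban: 16600²·(1 − 2505/16600)·1300/2505 = 1.2142519 × 10^8.
Rural: 16977²·(1 − 3937/16977)·26010/3937 = 1.4625593 × 10^9.
Sum = 1.817847 × 10^9.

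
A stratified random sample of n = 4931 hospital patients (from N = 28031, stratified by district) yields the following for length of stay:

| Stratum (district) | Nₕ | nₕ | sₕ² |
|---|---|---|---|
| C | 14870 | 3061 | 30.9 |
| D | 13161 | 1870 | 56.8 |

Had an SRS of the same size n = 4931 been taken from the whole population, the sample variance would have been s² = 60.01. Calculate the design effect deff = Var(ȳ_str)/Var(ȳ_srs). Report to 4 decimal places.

Var(ȳ_str) = Σ Wₕ²(1−fₕ)sₕ²/nₕ with Wₕ = Nₕ/28031:
  C: (14870/28031)²·(1−3061/14870)·30.9/3061 = 0.0022560154
  D: (13161/28031)²·(1−1870/13161)·56.8/1870 = 0.0057444816
  → Var(ȳ_str) = 0.008000497.
Var(ȳ_srs) = (1 − 4931/28031)·60.01/4931 = 0.010029101.
deff = 0.008000497 / 0.010029101 = 0.7977.

0.7977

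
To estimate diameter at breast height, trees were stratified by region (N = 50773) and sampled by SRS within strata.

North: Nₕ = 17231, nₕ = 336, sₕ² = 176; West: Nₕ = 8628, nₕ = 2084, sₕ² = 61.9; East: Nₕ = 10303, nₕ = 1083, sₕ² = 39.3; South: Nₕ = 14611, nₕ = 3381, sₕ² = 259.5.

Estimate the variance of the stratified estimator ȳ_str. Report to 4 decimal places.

0.0660

Var(ȳ_str) = Σₕ Wₕ²(1 − fₕ)sₕ²/nₕ with Wₕ = Nₕ/N, N = 50773.
North: Wₕ = 0.33937329; term = 0.33937329²·(1 − 0.01949974)·176/336 = 0.059152951.
West: Wₕ = 0.16993284; term = 0.16993284²·(1 − 0.24153917)·61.9/2084 = 6.5055005 × 10^-4.
East: Wₕ = 0.20292281; term = 0.20292281²·(1 − 0.10511502)·39.3/1083 = 0.0013371898.
South: Wₕ = 0.28777106; term = 0.28777106²·(1 − 0.23140100)·259.5/3381 = 0.0048852438.
Sum = 0.066025935.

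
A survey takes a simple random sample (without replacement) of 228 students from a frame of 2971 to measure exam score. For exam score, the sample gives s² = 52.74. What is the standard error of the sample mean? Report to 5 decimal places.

0.46213

Under SRS without replacement, Var(ȳ) = (1 − f)·s²/n with f = n/N = 228/2971 = 0.07674184.
Var(ȳ) = (1 − 0.07674184)·52.74/228 = 0.92325816·0.23131579 = 0.21356419.
SE(ȳ) = √(0.21356419) = 0.46213.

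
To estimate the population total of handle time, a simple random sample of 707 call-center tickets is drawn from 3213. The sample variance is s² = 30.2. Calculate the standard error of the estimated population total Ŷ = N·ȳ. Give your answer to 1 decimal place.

586.5

Var(Ŷ) = N²·Var(ȳ) = N²·(1 − n/N)·s²/n.
f = 707/3213 = 0.22004357; Var(ȳ) = 0.77995643·30.2/707 = 0.033316385.
Var(Ŷ) = 3213² · 0.033316385 = 343937.34.
SE(Ŷ) = √(343937.34) = 586.5.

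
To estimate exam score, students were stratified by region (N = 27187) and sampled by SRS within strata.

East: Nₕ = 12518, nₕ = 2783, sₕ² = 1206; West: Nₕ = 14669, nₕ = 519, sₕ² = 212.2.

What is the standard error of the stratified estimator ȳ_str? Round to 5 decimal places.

0.43158

Var(ȳ_str) = Σₕ Wₕ²(1 − fₕ)sₕ²/nₕ with Wₕ = Nₕ/N, N = 27187.
East: Wₕ = 0.46044065; term = 0.46044065²·(1 − 0.22231986)·1206/2783 = 0.071446742.
West: Wₕ = 0.53955935; term = 0.53955935²·(1 − 0.03538073)·212.2/519 = 0.11481864.
Sum = 0.18626538.
SE = √(0.18626538) = 0.43158.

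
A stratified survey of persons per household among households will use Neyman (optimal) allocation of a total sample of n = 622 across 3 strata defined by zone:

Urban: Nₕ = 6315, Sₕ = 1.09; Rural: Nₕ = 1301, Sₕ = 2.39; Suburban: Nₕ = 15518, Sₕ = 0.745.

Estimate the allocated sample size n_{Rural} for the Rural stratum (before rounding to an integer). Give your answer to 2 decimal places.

Neyman allocation: nₕ = n·NₕSₕ / Σⱼ NⱼSⱼ.
Σ NⱼSⱼ = 6315·1.09 + 1301·2.39 + 15518·0.745 = 21553.65.
n_{Rural} = 622·1301·2.39 / 21553.65 = 89.73.

89.73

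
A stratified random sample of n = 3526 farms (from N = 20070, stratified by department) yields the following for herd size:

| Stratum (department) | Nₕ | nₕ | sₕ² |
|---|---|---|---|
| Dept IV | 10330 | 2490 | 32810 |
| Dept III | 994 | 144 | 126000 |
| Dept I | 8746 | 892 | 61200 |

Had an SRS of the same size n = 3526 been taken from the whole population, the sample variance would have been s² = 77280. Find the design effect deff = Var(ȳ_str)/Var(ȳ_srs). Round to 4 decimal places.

Var(ȳ_str) = Σ Wₕ²(1−fₕ)sₕ²/nₕ with Wₕ = Nₕ/20070:
  Dept IV: (10330/20070)²·(1−2490/10330)·32810/2490 = 2.649284
  Dept III: (994/20070)²·(1−144/994)·126000/144 = 1.8353488
  Dept I: (8746/20070)²·(1−892/8746)·61200/892 = 11.700171
  → Var(ȳ_str) = 16.184804.
Var(ȳ_srs) = (1 − 3526/20070)·77280/3526 = 18.066663.
deff = 16.184804 / 18.066663 = 0.8958.

0.8958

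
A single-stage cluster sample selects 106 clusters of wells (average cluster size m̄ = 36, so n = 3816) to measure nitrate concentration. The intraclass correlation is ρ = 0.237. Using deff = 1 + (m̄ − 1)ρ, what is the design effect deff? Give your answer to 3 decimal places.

9.295

deff = 1 + (36 − 1)·0.237 = 1 + 8.295 = 9.295.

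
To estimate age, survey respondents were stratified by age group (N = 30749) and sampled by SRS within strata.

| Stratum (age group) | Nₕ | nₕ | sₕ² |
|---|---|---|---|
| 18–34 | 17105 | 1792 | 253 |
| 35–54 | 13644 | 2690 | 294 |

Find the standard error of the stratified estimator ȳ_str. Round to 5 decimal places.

0.23746

Var(ȳ_str) = Σₕ Wₕ²(1 − fₕ)sₕ²/nₕ with Wₕ = Nₕ/N, N = 30749.
18–34: Wₕ = 0.55627825; term = 0.55627825²·(1 − 0.10476469)·253/1792 = 0.039111447.
35–54: Wₕ = 0.44372175; term = 0.44372175²·(1 − 0.19715626)·294/2690 = 0.017276171.
Sum = 0.056387618.
SE = √(0.056387618) = 0.23746.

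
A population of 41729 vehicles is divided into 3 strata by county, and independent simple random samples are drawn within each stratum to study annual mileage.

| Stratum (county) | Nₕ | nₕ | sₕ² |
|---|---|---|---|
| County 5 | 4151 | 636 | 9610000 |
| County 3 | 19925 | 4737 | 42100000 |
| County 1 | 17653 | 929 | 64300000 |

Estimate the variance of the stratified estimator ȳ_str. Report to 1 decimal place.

Var(ȳ_str) = Σₕ Wₕ²(1 − fₕ)sₕ²/nₕ with Wₕ = Nₕ/N, N = 41729.
County 5: Wₕ = 0.09947519; term = 0.09947519²·(1 − 0.15321609)·9610000/636 = 126.61011.
County 3: Wₕ = 0.47748568; term = 0.47748568²·(1 − 0.23774153)·42100000/4737 = 1544.5489.
County 1: Wₕ = 0.42303913; term = 0.42303913²·(1 − 0.05262562)·64300000/929 = 11734.862.
Sum = 13406.021.

13406.0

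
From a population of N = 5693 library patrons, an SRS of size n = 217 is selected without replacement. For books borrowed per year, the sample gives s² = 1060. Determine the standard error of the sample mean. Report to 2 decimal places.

Under SRS without replacement, Var(ȳ) = (1 − f)·s²/n with f = n/N = 217/5693 = 0.03811699.
Var(ȳ) = (1 − 0.03811699)·1060/217 = 0.96188301·4.8847926 = 4.6985991.
SE(ȳ) = √(4.6985991) = 2.17.

2.17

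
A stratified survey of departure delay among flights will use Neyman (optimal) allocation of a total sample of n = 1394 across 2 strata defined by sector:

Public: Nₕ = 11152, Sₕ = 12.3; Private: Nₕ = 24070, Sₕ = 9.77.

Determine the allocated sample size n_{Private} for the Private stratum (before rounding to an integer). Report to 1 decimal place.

880.4

Neyman allocation: nₕ = n·NₕSₕ / Σⱼ NⱼSⱼ.
Σ NⱼSⱼ = 11152·12.3 + 24070·9.77 = 372333.5.
n_{Private} = 1394·24070·9.77 / 372333.5 = 880.4.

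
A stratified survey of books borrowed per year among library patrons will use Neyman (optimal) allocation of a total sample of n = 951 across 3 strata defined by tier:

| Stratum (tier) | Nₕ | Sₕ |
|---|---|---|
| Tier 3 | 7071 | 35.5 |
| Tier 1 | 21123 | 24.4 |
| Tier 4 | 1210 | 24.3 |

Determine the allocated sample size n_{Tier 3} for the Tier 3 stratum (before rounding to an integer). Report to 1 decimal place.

300.0

Neyman allocation: nₕ = n·NₕSₕ / Σⱼ NⱼSⱼ.
Σ NⱼSⱼ = 7071·35.5 + 21123·24.4 + 1210·24.3 = 795824.7.
n_{Tier 3} = 951·7071·35.5 / 795824.7 = 300.0.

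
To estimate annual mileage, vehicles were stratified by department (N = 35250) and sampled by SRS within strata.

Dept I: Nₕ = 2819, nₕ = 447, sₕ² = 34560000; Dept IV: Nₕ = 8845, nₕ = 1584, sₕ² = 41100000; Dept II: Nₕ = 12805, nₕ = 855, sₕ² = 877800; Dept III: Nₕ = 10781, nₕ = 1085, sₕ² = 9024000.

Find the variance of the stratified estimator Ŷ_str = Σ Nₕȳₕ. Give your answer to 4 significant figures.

Var(Ŷ_str) = Σₕ Nₕ²(1 − fₕ)sₕ²/nₕ.
Dept I: 2819²·(1 − 447/2819)·34560000/447 = 5.1698265 × 10^11.
Dept IV: 8845²·(1 − 1584/8845)·41100000/1584 = 1.6664064 × 10^12.
Dept II: 12805²·(1 − 855/12805)·877800/855 = 1.5710028 × 10^11.
Dept III: 10781²·(1 − 1085/10781)·9024000/1085 = 8.6940273 × 10^11.
Sum = 3.2098921 × 10^12.

3.210 × 10^12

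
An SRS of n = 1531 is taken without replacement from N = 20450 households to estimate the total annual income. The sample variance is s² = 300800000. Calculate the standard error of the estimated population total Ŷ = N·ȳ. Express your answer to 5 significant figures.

8.7186 × 10^6

Var(Ŷ) = N²·Var(ȳ) = N²·(1 − n/N)·s²/n.
f = 1531/20450 = 0.07486553; Var(ȳ) = 0.92513447·300800000/1531 = 181763.85.
Var(Ŷ) = 20450² · 181763.85 = 7.6014096 × 10^13.
SE(Ŷ) = √(7.6014096 × 10^13) = 8.7186 × 10^6.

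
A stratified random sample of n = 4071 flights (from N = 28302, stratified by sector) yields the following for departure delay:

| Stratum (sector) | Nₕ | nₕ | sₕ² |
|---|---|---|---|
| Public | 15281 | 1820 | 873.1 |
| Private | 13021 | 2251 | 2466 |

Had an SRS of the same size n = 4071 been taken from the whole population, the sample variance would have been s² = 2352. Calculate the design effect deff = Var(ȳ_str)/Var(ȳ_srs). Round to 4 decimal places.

0.6368

Var(ȳ_str) = Σ Wₕ²(1−fₕ)sₕ²/nₕ with Wₕ = Nₕ/28302:
  Public: (15281/28302)²·(1−1820/15281)·873.1/1820 = 0.1231934
  Private: (13021/28302)²·(1−2251/13021)·2466/2251 = 0.19179769
  → Var(ȳ_str) = 0.31499109.
Var(ȳ_srs) = (1 − 4071/28302)·2352/4071 = 0.49464136.
deff = 0.31499109 / 0.49464136 = 0.6368.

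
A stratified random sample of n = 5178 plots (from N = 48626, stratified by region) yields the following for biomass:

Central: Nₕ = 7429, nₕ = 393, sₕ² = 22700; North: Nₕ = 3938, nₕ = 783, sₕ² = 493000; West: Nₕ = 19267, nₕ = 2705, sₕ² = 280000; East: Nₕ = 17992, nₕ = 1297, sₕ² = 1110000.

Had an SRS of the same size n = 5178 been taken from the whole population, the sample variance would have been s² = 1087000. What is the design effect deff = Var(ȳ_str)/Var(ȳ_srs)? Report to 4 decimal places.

0.6785

Var(ȳ_str) = Σ Wₕ²(1−fₕ)sₕ²/nₕ with Wₕ = Nₕ/48626:
  Central: (7429/48626)²·(1−393/7429)·22700/393 = 1.2768868
  North: (3938/48626)²·(1−783/3938)·493000/783 = 3.3084391
  West: (19267/48626)²·(1−2705/19267)·280000/2705 = 13.96949
  East: (17992/48626)²·(1−1297/17992)·1110000/1297 = 108.72058
  → Var(ȳ_str) = 127.2754.
Var(ȳ_srs) = (1 − 5178/48626)·1087000/5178 = 187.57232.
deff = 127.2754 / 187.57232 = 0.6785.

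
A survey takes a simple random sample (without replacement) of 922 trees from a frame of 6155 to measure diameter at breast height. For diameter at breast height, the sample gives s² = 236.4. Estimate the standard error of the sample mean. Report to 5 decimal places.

Under SRS without replacement, Var(ȳ) = (1 − f)·s²/n with f = n/N = 922/6155 = 0.14979691.
Var(ȳ) = (1 − 0.14979691)·236.4/922 = 0.85020309·0.25639913 = 0.21799133.
SE(ȳ) = √(0.21799133) = 0.46690.

0.46690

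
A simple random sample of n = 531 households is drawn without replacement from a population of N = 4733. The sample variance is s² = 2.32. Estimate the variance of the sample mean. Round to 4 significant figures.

0.003879

Under SRS without replacement, Var(ȳ) = (1 − f)·s²/n with f = n/N = 531/4733 = 0.11219100.
Var(ȳ) = (1 − 0.11219100)·2.32/531 = 0.88780900·0.0043691149 = 0.0038789395.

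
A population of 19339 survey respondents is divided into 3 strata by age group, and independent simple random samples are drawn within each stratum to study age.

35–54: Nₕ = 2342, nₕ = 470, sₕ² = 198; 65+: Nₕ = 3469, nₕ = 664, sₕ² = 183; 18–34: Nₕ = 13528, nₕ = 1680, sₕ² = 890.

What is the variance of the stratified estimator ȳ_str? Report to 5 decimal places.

Var(ȳ_str) = Σₕ Wₕ²(1 − fₕ)sₕ²/nₕ with Wₕ = Nₕ/N, N = 19339.
35–54: Wₕ = 0.12110244; term = 0.12110244²·(1 − 0.20068318)·198/470 = 0.0049384657.
65+: Wₕ = 0.17937846; term = 0.17937846²·(1 − 0.19140963)·183/664 = 0.0071705447.
18–34: Wₕ = 0.69951911; term = 0.69951911²·(1 − 0.12418687)·890/1680 = 0.22703423.
Sum = 0.23914324.

0.23914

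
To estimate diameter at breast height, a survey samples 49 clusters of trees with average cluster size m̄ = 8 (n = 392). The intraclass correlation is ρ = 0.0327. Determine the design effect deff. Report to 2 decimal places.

1.23

deff = 1 + (8 − 1)·0.0327 = 1 + 0.2289 = 1.2289.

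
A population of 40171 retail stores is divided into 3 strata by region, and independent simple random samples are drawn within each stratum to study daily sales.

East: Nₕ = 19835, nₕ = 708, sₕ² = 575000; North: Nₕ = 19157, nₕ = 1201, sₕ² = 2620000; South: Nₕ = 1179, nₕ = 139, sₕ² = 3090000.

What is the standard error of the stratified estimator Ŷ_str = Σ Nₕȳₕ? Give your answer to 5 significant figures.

Var(Ŷ_str) = Σₕ Nₕ²(1 − fₕ)sₕ²/nₕ.
East: 19835²·(1 − 708/19835)·575000/708 = 3.0811557 × 10^11.
North: 19157²·(1 − 1201/19157)·2620000/1201 = 7.5040441 × 10^11.
South: 1179²·(1 − 139/1179)·3090000/139 = 2.7257801 × 10^10.
Sum = 1.0857778 × 10^12.
SE = √(1.0857778 × 10^12) = 1.0420 × 10^6.

1.0420 × 10^6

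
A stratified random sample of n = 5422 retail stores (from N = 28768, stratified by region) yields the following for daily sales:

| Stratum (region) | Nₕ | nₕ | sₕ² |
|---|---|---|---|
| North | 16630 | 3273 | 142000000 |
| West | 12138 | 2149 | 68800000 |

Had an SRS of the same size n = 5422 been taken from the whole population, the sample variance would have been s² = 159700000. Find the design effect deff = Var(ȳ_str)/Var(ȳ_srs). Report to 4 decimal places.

0.6834

Var(ȳ_str) = Σ Wₕ²(1−fₕ)sₕ²/nₕ with Wₕ = Nₕ/28768:
  North: (16630/28768)²·(1−3273/16630)·142000000/3273 = 11644.589
  West: (12138/28768)²·(1−2149/12138)·68800000/2149 = 4690.313
  → Var(ȳ_str) = 16334.902.
Var(ȳ_srs) = (1 − 5422/28768)·159700000/5422 = 23902.769.
deff = 16334.902 / 23902.769 = 0.6834.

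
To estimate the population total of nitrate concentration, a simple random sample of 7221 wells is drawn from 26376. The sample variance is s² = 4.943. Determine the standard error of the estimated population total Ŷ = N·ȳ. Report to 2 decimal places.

Var(Ŷ) = N²·Var(ȳ) = N²·(1 − n/N)·s²/n.
f = 7221/26376 = 0.27377161; Var(ȳ) = 0.72622839·4.943/7221 = 4.9712601 × 10^-4.
Var(Ŷ) = 26376² · (4.9712601 × 10^-4) = 345847.27.
SE(Ŷ) = √(345847.27) = 588.09.

588.09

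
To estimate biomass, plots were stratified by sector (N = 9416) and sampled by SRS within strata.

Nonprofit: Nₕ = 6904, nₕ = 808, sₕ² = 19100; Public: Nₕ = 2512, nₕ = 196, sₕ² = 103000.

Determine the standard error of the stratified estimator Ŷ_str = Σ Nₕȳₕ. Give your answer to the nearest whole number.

Var(Ŷ_str) = Σₕ Nₕ²(1 − fₕ)sₕ²/nₕ.
Nonprofit: 6904²·(1 − 808/6904)·19100/808 = 9.9487324 × 10^8.
Public: 2512²·(1 − 196/2512)·103000/196 = 3.0573091 × 10^9.
Sum = 4.0521823 × 10^9.
SE = √(4.0521823 × 10^9) = 63657.

63657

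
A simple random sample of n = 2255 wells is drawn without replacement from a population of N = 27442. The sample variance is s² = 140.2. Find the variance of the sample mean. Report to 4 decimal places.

0.0571

Under SRS without replacement, Var(ȳ) = (1 − f)·s²/n with f = n/N = 2255/27442 = 0.08217331.
Var(ȳ) = (1 − 0.08217331)·140.2/2255 = 0.91782669·0.062172949 = 0.057063992.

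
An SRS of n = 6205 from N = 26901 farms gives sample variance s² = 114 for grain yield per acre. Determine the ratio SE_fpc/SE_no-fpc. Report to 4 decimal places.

0.8771

f = n/N = 6205/26901 = 0.23066057.
SE_no-fpc = √(s²/n) = 0.13554439; SE_fpc = √((1−f)s²/n) = 0.11888869.
Ratio = √(1−f) = 0.87711996.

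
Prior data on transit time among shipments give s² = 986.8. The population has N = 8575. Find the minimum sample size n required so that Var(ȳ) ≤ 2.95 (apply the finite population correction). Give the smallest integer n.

322

Without fpc, n₀ = s²/D = 986.8/2.95 = 334.5085.
With fpc, (1 − n/N)·s²/n ≤ D requires n ≥ n₀/(1 + n₀/N) = 334.5085/(1 + 334.5085/8575) = 321.9493.
Rounding up, n = 322.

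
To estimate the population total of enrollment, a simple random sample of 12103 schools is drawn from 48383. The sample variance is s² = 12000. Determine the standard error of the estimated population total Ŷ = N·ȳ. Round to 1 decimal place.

Var(Ŷ) = N²·Var(ȳ) = N²·(1 − n/N)·s²/n.
f = 12103/48383 = 0.25014985; Var(ȳ) = 0.74985015·12000/12103 = 0.74346871.
Var(Ŷ) = 48383² · 0.74346871 = 1.7403968 × 10^9.
SE(Ŷ) = √(1.7403968 × 10^9) = 41718.1.

41718.1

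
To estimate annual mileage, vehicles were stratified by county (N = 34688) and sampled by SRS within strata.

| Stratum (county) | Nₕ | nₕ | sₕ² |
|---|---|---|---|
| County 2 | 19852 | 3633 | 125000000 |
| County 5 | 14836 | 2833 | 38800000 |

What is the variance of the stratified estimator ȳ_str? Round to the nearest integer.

11234

Var(ȳ_str) = Σₕ Wₕ²(1 − fₕ)sₕ²/nₕ with Wₕ = Nₕ/N, N = 34688.
County 2: Wₕ = 0.57230166; term = 0.57230166²·(1 − 0.18300423)·125000000/3633 = 9206.9214.
County 5: Wₕ = 0.42769834; term = 0.42769834²·(1 − 0.19095444)·38800000/2833 = 2026.9044.
Sum = 11233.826.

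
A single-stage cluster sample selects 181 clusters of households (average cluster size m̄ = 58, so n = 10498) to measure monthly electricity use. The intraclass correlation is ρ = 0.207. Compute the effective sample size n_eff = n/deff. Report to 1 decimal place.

deff = 1 + (58 − 1)·0.207 = 1 + 11.799 = 12.799.
n_eff = 10498 / 12.799 = 820.2.

820.2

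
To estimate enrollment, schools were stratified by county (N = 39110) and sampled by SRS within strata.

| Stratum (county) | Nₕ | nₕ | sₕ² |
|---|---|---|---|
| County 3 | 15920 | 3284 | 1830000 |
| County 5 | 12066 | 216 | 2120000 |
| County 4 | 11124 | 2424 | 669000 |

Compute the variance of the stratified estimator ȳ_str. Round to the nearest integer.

Var(ȳ_str) = Σₕ Wₕ²(1 − fₕ)sₕ²/nₕ with Wₕ = Nₕ/N, N = 39110.
County 3: Wₕ = 0.40705702; term = 0.40705702²·(1 − 0.20628141)·1830000/3284 = 73.28667.
County 5: Wₕ = 0.30851445; term = 0.30851445²·(1 − 0.01790154)·2120000/216 = 917.46213.
County 4: Wₕ = 0.28442853; term = 0.28442853²·(1 − 0.21790723)·669000/2424 = 17.462166.
Sum = 1008.211.

1008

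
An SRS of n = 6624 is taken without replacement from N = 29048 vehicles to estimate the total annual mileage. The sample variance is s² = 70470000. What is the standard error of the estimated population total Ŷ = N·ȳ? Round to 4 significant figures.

Var(Ŷ) = N²·Var(ȳ) = N²·(1 − n/N)·s²/n.
f = 6624/29048 = 0.22803635; Var(ȳ) = 0.77196365·70470000/6624 = 8212.6024.
Var(Ŷ) = 29048² · 8212.6024 = 6.9296814 × 10^12.
SE(Ŷ) = √(6.9296814 × 10^12) = 2.632 × 10^6.

2.632 × 10^6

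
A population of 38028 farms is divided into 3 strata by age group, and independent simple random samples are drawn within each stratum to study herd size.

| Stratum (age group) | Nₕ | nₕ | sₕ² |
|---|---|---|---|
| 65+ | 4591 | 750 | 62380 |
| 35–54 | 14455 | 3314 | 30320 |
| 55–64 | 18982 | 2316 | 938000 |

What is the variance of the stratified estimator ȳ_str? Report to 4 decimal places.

90.6324

Var(ȳ_str) = Σₕ Wₕ²(1 − fₕ)sₕ²/nₕ with Wₕ = Nₕ/N, N = 38028.
65+: Wₕ = 0.12072683; term = 0.12072683²·(1 − 0.16336310)·62380/750 = 1.014212.
35–54: Wₕ = 0.38011465; term = 0.38011465²·(1 − 0.22926323)·30320/3314 = 1.0188541.
55–64: Wₕ = 0.49915851; term = 0.49915851²·(1 − 0.12201033)·938000/2316 = 88.599375.
Sum = 90.632441.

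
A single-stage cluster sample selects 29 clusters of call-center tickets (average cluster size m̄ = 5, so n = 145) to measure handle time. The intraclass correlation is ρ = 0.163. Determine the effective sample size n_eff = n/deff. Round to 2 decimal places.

87.77

deff = 1 + (5 − 1)·0.163 = 1 + 0.652 = 1.652.
n_eff = 145 / 1.652 = 87.77.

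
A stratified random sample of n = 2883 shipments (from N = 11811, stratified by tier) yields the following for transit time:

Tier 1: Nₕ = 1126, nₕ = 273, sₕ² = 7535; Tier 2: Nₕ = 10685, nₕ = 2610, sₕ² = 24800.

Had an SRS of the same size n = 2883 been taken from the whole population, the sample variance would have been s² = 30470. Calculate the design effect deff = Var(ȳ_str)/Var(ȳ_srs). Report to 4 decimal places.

0.7594

Var(ȳ_str) = Σ Wₕ²(1−fₕ)sₕ²/nₕ with Wₕ = Nₕ/11811:
  Tier 1: (1126/11811)²·(1−273/1126)·7535/273 = 0.19003548
  Tier 2: (10685/11811)²·(1−2610/10685)·24800/2610 = 5.8769892
  → Var(ȳ_str) = 6.0670247.
Var(ȳ_srs) = (1 − 2883/11811)·30470/2883 = 7.9890534.
deff = 6.0670247 / 7.9890534 = 0.7594.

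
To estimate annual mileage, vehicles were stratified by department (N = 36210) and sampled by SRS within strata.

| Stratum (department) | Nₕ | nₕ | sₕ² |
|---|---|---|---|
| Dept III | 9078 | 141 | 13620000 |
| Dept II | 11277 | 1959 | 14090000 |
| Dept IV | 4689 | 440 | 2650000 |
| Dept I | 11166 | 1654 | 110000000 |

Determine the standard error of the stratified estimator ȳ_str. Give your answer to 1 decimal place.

Var(ȳ_str) = Σₕ Wₕ²(1 − fₕ)sₕ²/nₕ with Wₕ = Nₕ/N, N = 36210.
Dept III: Wₕ = 0.25070423; term = 0.25070423²·(1 − 0.01553206)·13620000/141 = 5976.9948.
Dept II: Wₕ = 0.31143331; term = 0.31143331²·(1 − 0.17371641)·14090000/1959 = 576.41569.
Dept IV: Wₕ = 0.12949461; term = 0.12949461²·(1 − 0.09383664)·2650000/440 = 91.517282.
Dept I: Wₕ = 0.30836785; term = 0.30836785²·(1 − 0.14812825)·110000000/1654 = 5387.2806.
Sum = 12032.208.
SE = √(12032.208) = 109.7.

109.7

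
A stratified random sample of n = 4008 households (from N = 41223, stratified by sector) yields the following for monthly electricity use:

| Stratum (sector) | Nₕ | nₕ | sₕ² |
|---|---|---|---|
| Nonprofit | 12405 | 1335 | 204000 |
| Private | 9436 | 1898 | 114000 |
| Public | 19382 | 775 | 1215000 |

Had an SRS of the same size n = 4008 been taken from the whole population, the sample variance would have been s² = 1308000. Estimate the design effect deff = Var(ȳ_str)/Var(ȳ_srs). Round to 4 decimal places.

1.1798

Var(ȳ_str) = Σ Wₕ²(1−fₕ)sₕ²/nₕ with Wₕ = Nₕ/41223:
  Nonprofit: (12405/41223)²·(1−1335/12405)·204000/1335 = 12.348497
  Private: (9436/41223)²·(1−1898/9436)·114000/1898 = 2.5140477
  Public: (19382/41223)²·(1−775/19382)·1215000/775 = 332.71343
  → Var(ȳ_str) = 347.57597.
Var(ȳ_srs) = (1 − 4008/41223)·1308000/4008 = 294.61745.
deff = 347.57597 / 294.61745 = 1.1798.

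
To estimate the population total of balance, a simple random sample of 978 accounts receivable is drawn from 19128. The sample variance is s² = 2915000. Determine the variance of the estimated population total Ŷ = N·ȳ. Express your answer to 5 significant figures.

Var(Ŷ) = N²·Var(ȳ) = N²·(1 − n/N)·s²/n.
f = 978/19128 = 0.05112923; Var(ȳ) = 0.94887077·2915000/978 = 2828.1782.
Var(Ŷ) = 19128² · 2828.1782 = 1.0347749 × 10^12.

1.0348 × 10^12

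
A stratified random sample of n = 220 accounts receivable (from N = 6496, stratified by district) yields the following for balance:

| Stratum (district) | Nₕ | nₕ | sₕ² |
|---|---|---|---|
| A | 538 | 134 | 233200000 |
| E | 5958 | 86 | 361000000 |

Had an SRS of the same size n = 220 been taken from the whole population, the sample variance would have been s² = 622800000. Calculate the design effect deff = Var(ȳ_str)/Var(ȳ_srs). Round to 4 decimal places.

Var(ȳ_str) = Σ Wₕ²(1−fₕ)sₕ²/nₕ with Wₕ = Nₕ/6496:
  A: (538/6496)²·(1−134/538)·233200000/134 = 8963.866
  E: (5958/6496)²·(1−86/5958)·361000000/86 = 3.4801925 × 10^6
  → Var(ȳ_str) = 3.4891564 × 10^6.
Var(ȳ_srs) = (1 − 220/6496)·622800000/220 = 2.7350347 × 10^6.
deff = (3.4891564 × 10^6) / (2.7350347 × 10^6) = 1.2757.

1.2757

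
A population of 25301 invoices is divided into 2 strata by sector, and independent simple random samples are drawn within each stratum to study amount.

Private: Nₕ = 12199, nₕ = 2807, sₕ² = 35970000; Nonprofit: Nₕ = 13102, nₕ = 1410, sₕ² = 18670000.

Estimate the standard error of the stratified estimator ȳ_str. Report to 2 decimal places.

73.91

Var(ȳ_str) = Σₕ Wₕ²(1 − fₕ)sₕ²/nₕ with Wₕ = Nₕ/N, N = 25301.
Private: Wₕ = 0.48215486; term = 0.48215486²·(1 − 0.23010083)·35970000/2807 = 2293.5329.
Nonprofit: Wₕ = 0.51784514; term = 0.51784514²·(1 − 0.10761716)·18670000/1410 = 3168.6643.
Sum = 5462.1972.
SE = √(5462.1972) = 73.91.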